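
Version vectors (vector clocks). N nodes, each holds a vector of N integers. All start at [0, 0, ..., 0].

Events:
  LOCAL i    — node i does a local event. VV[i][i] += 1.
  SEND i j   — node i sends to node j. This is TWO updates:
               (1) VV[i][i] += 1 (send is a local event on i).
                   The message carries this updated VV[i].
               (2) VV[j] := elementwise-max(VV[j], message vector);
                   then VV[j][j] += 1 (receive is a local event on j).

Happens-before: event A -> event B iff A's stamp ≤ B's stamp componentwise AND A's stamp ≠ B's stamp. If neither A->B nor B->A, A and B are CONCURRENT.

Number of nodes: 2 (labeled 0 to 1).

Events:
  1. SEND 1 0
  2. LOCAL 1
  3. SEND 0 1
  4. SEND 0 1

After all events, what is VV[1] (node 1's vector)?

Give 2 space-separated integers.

Answer: 3 4

Derivation:
Initial: VV[0]=[0, 0]
Initial: VV[1]=[0, 0]
Event 1: SEND 1->0: VV[1][1]++ -> VV[1]=[0, 1], msg_vec=[0, 1]; VV[0]=max(VV[0],msg_vec) then VV[0][0]++ -> VV[0]=[1, 1]
Event 2: LOCAL 1: VV[1][1]++ -> VV[1]=[0, 2]
Event 3: SEND 0->1: VV[0][0]++ -> VV[0]=[2, 1], msg_vec=[2, 1]; VV[1]=max(VV[1],msg_vec) then VV[1][1]++ -> VV[1]=[2, 3]
Event 4: SEND 0->1: VV[0][0]++ -> VV[0]=[3, 1], msg_vec=[3, 1]; VV[1]=max(VV[1],msg_vec) then VV[1][1]++ -> VV[1]=[3, 4]
Final vectors: VV[0]=[3, 1]; VV[1]=[3, 4]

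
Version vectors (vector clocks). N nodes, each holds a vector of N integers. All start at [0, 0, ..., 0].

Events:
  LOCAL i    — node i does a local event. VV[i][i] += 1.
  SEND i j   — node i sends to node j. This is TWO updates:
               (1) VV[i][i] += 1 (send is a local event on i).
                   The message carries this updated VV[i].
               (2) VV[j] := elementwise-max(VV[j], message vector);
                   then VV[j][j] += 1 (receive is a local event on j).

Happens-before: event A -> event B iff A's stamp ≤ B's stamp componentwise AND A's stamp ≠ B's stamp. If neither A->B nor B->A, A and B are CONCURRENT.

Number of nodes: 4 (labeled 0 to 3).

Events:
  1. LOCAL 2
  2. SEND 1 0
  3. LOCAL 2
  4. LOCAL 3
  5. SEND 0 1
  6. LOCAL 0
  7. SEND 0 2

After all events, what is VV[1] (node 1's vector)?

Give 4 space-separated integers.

Initial: VV[0]=[0, 0, 0, 0]
Initial: VV[1]=[0, 0, 0, 0]
Initial: VV[2]=[0, 0, 0, 0]
Initial: VV[3]=[0, 0, 0, 0]
Event 1: LOCAL 2: VV[2][2]++ -> VV[2]=[0, 0, 1, 0]
Event 2: SEND 1->0: VV[1][1]++ -> VV[1]=[0, 1, 0, 0], msg_vec=[0, 1, 0, 0]; VV[0]=max(VV[0],msg_vec) then VV[0][0]++ -> VV[0]=[1, 1, 0, 0]
Event 3: LOCAL 2: VV[2][2]++ -> VV[2]=[0, 0, 2, 0]
Event 4: LOCAL 3: VV[3][3]++ -> VV[3]=[0, 0, 0, 1]
Event 5: SEND 0->1: VV[0][0]++ -> VV[0]=[2, 1, 0, 0], msg_vec=[2, 1, 0, 0]; VV[1]=max(VV[1],msg_vec) then VV[1][1]++ -> VV[1]=[2, 2, 0, 0]
Event 6: LOCAL 0: VV[0][0]++ -> VV[0]=[3, 1, 0, 0]
Event 7: SEND 0->2: VV[0][0]++ -> VV[0]=[4, 1, 0, 0], msg_vec=[4, 1, 0, 0]; VV[2]=max(VV[2],msg_vec) then VV[2][2]++ -> VV[2]=[4, 1, 3, 0]
Final vectors: VV[0]=[4, 1, 0, 0]; VV[1]=[2, 2, 0, 0]; VV[2]=[4, 1, 3, 0]; VV[3]=[0, 0, 0, 1]

Answer: 2 2 0 0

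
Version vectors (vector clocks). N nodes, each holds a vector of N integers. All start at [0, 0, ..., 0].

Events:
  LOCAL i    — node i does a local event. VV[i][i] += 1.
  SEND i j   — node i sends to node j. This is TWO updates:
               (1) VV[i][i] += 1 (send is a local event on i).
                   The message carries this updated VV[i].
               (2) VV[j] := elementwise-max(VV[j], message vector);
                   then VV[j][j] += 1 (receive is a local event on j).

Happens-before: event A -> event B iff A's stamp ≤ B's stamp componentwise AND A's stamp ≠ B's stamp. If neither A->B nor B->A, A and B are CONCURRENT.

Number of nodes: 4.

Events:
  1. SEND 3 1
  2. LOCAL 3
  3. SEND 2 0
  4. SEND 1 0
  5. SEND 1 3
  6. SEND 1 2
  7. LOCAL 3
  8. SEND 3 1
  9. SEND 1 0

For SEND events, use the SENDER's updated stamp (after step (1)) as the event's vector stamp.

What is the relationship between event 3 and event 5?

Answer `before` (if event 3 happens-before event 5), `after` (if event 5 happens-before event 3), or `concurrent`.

Answer: concurrent

Derivation:
Initial: VV[0]=[0, 0, 0, 0]
Initial: VV[1]=[0, 0, 0, 0]
Initial: VV[2]=[0, 0, 0, 0]
Initial: VV[3]=[0, 0, 0, 0]
Event 1: SEND 3->1: VV[3][3]++ -> VV[3]=[0, 0, 0, 1], msg_vec=[0, 0, 0, 1]; VV[1]=max(VV[1],msg_vec) then VV[1][1]++ -> VV[1]=[0, 1, 0, 1]
Event 2: LOCAL 3: VV[3][3]++ -> VV[3]=[0, 0, 0, 2]
Event 3: SEND 2->0: VV[2][2]++ -> VV[2]=[0, 0, 1, 0], msg_vec=[0, 0, 1, 0]; VV[0]=max(VV[0],msg_vec) then VV[0][0]++ -> VV[0]=[1, 0, 1, 0]
Event 4: SEND 1->0: VV[1][1]++ -> VV[1]=[0, 2, 0, 1], msg_vec=[0, 2, 0, 1]; VV[0]=max(VV[0],msg_vec) then VV[0][0]++ -> VV[0]=[2, 2, 1, 1]
Event 5: SEND 1->3: VV[1][1]++ -> VV[1]=[0, 3, 0, 1], msg_vec=[0, 3, 0, 1]; VV[3]=max(VV[3],msg_vec) then VV[3][3]++ -> VV[3]=[0, 3, 0, 3]
Event 6: SEND 1->2: VV[1][1]++ -> VV[1]=[0, 4, 0, 1], msg_vec=[0, 4, 0, 1]; VV[2]=max(VV[2],msg_vec) then VV[2][2]++ -> VV[2]=[0, 4, 2, 1]
Event 7: LOCAL 3: VV[3][3]++ -> VV[3]=[0, 3, 0, 4]
Event 8: SEND 3->1: VV[3][3]++ -> VV[3]=[0, 3, 0, 5], msg_vec=[0, 3, 0, 5]; VV[1]=max(VV[1],msg_vec) then VV[1][1]++ -> VV[1]=[0, 5, 0, 5]
Event 9: SEND 1->0: VV[1][1]++ -> VV[1]=[0, 6, 0, 5], msg_vec=[0, 6, 0, 5]; VV[0]=max(VV[0],msg_vec) then VV[0][0]++ -> VV[0]=[3, 6, 1, 5]
Event 3 stamp: [0, 0, 1, 0]
Event 5 stamp: [0, 3, 0, 1]
[0, 0, 1, 0] <= [0, 3, 0, 1]? False
[0, 3, 0, 1] <= [0, 0, 1, 0]? False
Relation: concurrent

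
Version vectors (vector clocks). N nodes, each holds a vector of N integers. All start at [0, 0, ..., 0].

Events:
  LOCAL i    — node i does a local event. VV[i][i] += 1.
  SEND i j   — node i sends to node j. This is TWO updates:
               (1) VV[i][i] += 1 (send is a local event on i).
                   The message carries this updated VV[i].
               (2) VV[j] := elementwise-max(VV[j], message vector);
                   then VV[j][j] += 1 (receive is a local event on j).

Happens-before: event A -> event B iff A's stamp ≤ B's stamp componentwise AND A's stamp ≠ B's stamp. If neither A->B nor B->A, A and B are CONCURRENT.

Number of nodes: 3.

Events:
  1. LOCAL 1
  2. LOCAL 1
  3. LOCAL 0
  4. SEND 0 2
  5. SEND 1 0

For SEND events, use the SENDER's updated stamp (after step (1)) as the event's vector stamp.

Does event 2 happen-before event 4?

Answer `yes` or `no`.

Answer: no

Derivation:
Initial: VV[0]=[0, 0, 0]
Initial: VV[1]=[0, 0, 0]
Initial: VV[2]=[0, 0, 0]
Event 1: LOCAL 1: VV[1][1]++ -> VV[1]=[0, 1, 0]
Event 2: LOCAL 1: VV[1][1]++ -> VV[1]=[0, 2, 0]
Event 3: LOCAL 0: VV[0][0]++ -> VV[0]=[1, 0, 0]
Event 4: SEND 0->2: VV[0][0]++ -> VV[0]=[2, 0, 0], msg_vec=[2, 0, 0]; VV[2]=max(VV[2],msg_vec) then VV[2][2]++ -> VV[2]=[2, 0, 1]
Event 5: SEND 1->0: VV[1][1]++ -> VV[1]=[0, 3, 0], msg_vec=[0, 3, 0]; VV[0]=max(VV[0],msg_vec) then VV[0][0]++ -> VV[0]=[3, 3, 0]
Event 2 stamp: [0, 2, 0]
Event 4 stamp: [2, 0, 0]
[0, 2, 0] <= [2, 0, 0]? False. Equal? False. Happens-before: False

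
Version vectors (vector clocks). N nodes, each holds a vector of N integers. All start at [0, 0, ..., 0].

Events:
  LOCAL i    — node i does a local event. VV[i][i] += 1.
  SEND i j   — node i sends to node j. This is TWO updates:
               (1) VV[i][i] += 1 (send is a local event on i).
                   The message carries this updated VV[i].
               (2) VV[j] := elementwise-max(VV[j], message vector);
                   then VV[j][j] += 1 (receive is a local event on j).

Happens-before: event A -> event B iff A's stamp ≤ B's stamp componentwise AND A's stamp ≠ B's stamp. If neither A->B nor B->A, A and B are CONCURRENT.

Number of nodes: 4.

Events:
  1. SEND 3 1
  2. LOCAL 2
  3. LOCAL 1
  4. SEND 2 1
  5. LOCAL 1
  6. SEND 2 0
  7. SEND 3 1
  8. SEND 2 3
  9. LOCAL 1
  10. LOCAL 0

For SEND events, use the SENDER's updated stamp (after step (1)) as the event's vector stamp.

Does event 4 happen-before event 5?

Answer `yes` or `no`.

Initial: VV[0]=[0, 0, 0, 0]
Initial: VV[1]=[0, 0, 0, 0]
Initial: VV[2]=[0, 0, 0, 0]
Initial: VV[3]=[0, 0, 0, 0]
Event 1: SEND 3->1: VV[3][3]++ -> VV[3]=[0, 0, 0, 1], msg_vec=[0, 0, 0, 1]; VV[1]=max(VV[1],msg_vec) then VV[1][1]++ -> VV[1]=[0, 1, 0, 1]
Event 2: LOCAL 2: VV[2][2]++ -> VV[2]=[0, 0, 1, 0]
Event 3: LOCAL 1: VV[1][1]++ -> VV[1]=[0, 2, 0, 1]
Event 4: SEND 2->1: VV[2][2]++ -> VV[2]=[0, 0, 2, 0], msg_vec=[0, 0, 2, 0]; VV[1]=max(VV[1],msg_vec) then VV[1][1]++ -> VV[1]=[0, 3, 2, 1]
Event 5: LOCAL 1: VV[1][1]++ -> VV[1]=[0, 4, 2, 1]
Event 6: SEND 2->0: VV[2][2]++ -> VV[2]=[0, 0, 3, 0], msg_vec=[0, 0, 3, 0]; VV[0]=max(VV[0],msg_vec) then VV[0][0]++ -> VV[0]=[1, 0, 3, 0]
Event 7: SEND 3->1: VV[3][3]++ -> VV[3]=[0, 0, 0, 2], msg_vec=[0, 0, 0, 2]; VV[1]=max(VV[1],msg_vec) then VV[1][1]++ -> VV[1]=[0, 5, 2, 2]
Event 8: SEND 2->3: VV[2][2]++ -> VV[2]=[0, 0, 4, 0], msg_vec=[0, 0, 4, 0]; VV[3]=max(VV[3],msg_vec) then VV[3][3]++ -> VV[3]=[0, 0, 4, 3]
Event 9: LOCAL 1: VV[1][1]++ -> VV[1]=[0, 6, 2, 2]
Event 10: LOCAL 0: VV[0][0]++ -> VV[0]=[2, 0, 3, 0]
Event 4 stamp: [0, 0, 2, 0]
Event 5 stamp: [0, 4, 2, 1]
[0, 0, 2, 0] <= [0, 4, 2, 1]? True. Equal? False. Happens-before: True

Answer: yes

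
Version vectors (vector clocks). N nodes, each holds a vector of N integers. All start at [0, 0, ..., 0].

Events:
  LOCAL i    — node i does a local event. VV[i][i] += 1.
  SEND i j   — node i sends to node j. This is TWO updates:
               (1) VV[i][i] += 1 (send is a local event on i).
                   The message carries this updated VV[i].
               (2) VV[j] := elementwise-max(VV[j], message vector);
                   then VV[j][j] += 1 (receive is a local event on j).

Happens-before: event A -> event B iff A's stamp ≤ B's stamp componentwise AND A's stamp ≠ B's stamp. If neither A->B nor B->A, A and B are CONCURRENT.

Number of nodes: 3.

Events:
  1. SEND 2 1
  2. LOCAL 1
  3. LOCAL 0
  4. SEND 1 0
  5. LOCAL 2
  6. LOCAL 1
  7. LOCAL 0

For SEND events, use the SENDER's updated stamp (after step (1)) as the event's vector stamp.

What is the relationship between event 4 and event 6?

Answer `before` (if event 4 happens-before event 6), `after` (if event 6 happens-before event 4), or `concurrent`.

Answer: before

Derivation:
Initial: VV[0]=[0, 0, 0]
Initial: VV[1]=[0, 0, 0]
Initial: VV[2]=[0, 0, 0]
Event 1: SEND 2->1: VV[2][2]++ -> VV[2]=[0, 0, 1], msg_vec=[0, 0, 1]; VV[1]=max(VV[1],msg_vec) then VV[1][1]++ -> VV[1]=[0, 1, 1]
Event 2: LOCAL 1: VV[1][1]++ -> VV[1]=[0, 2, 1]
Event 3: LOCAL 0: VV[0][0]++ -> VV[0]=[1, 0, 0]
Event 4: SEND 1->0: VV[1][1]++ -> VV[1]=[0, 3, 1], msg_vec=[0, 3, 1]; VV[0]=max(VV[0],msg_vec) then VV[0][0]++ -> VV[0]=[2, 3, 1]
Event 5: LOCAL 2: VV[2][2]++ -> VV[2]=[0, 0, 2]
Event 6: LOCAL 1: VV[1][1]++ -> VV[1]=[0, 4, 1]
Event 7: LOCAL 0: VV[0][0]++ -> VV[0]=[3, 3, 1]
Event 4 stamp: [0, 3, 1]
Event 6 stamp: [0, 4, 1]
[0, 3, 1] <= [0, 4, 1]? True
[0, 4, 1] <= [0, 3, 1]? False
Relation: before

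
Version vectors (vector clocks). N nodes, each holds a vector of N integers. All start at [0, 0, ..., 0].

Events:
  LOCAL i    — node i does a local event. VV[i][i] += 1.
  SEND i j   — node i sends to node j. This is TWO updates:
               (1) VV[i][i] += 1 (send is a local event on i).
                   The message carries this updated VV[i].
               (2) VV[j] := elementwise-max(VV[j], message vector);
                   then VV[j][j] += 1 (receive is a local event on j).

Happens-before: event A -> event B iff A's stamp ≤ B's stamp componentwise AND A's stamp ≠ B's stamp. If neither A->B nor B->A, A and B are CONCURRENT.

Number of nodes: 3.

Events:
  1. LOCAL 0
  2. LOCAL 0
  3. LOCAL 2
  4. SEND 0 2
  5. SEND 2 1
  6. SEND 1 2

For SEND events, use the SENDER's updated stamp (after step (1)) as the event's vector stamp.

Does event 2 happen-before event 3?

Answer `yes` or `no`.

Initial: VV[0]=[0, 0, 0]
Initial: VV[1]=[0, 0, 0]
Initial: VV[2]=[0, 0, 0]
Event 1: LOCAL 0: VV[0][0]++ -> VV[0]=[1, 0, 0]
Event 2: LOCAL 0: VV[0][0]++ -> VV[0]=[2, 0, 0]
Event 3: LOCAL 2: VV[2][2]++ -> VV[2]=[0, 0, 1]
Event 4: SEND 0->2: VV[0][0]++ -> VV[0]=[3, 0, 0], msg_vec=[3, 0, 0]; VV[2]=max(VV[2],msg_vec) then VV[2][2]++ -> VV[2]=[3, 0, 2]
Event 5: SEND 2->1: VV[2][2]++ -> VV[2]=[3, 0, 3], msg_vec=[3, 0, 3]; VV[1]=max(VV[1],msg_vec) then VV[1][1]++ -> VV[1]=[3, 1, 3]
Event 6: SEND 1->2: VV[1][1]++ -> VV[1]=[3, 2, 3], msg_vec=[3, 2, 3]; VV[2]=max(VV[2],msg_vec) then VV[2][2]++ -> VV[2]=[3, 2, 4]
Event 2 stamp: [2, 0, 0]
Event 3 stamp: [0, 0, 1]
[2, 0, 0] <= [0, 0, 1]? False. Equal? False. Happens-before: False

Answer: no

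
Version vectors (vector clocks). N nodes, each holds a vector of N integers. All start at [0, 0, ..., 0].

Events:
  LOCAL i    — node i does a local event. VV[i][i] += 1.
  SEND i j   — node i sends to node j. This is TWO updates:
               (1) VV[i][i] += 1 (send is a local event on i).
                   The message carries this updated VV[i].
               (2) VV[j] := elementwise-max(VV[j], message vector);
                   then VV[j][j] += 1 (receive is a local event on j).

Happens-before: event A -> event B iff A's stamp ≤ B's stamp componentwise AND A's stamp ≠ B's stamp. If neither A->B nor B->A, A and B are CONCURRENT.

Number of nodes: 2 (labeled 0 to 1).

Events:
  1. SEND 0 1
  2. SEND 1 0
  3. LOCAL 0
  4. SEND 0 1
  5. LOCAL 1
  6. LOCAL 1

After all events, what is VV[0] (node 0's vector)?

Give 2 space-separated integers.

Initial: VV[0]=[0, 0]
Initial: VV[1]=[0, 0]
Event 1: SEND 0->1: VV[0][0]++ -> VV[0]=[1, 0], msg_vec=[1, 0]; VV[1]=max(VV[1],msg_vec) then VV[1][1]++ -> VV[1]=[1, 1]
Event 2: SEND 1->0: VV[1][1]++ -> VV[1]=[1, 2], msg_vec=[1, 2]; VV[0]=max(VV[0],msg_vec) then VV[0][0]++ -> VV[0]=[2, 2]
Event 3: LOCAL 0: VV[0][0]++ -> VV[0]=[3, 2]
Event 4: SEND 0->1: VV[0][0]++ -> VV[0]=[4, 2], msg_vec=[4, 2]; VV[1]=max(VV[1],msg_vec) then VV[1][1]++ -> VV[1]=[4, 3]
Event 5: LOCAL 1: VV[1][1]++ -> VV[1]=[4, 4]
Event 6: LOCAL 1: VV[1][1]++ -> VV[1]=[4, 5]
Final vectors: VV[0]=[4, 2]; VV[1]=[4, 5]

Answer: 4 2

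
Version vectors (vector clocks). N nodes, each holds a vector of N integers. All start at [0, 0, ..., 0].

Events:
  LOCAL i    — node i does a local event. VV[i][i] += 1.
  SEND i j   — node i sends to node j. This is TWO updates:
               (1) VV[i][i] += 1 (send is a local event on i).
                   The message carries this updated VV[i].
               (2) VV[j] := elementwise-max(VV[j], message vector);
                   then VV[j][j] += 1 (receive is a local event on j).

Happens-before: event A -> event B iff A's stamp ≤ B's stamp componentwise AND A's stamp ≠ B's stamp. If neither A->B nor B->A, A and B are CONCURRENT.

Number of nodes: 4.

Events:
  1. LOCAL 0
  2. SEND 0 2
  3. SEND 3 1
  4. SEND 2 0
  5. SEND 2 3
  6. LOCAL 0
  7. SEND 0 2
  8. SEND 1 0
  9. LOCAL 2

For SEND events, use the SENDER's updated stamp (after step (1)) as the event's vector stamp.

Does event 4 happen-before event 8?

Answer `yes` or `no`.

Answer: no

Derivation:
Initial: VV[0]=[0, 0, 0, 0]
Initial: VV[1]=[0, 0, 0, 0]
Initial: VV[2]=[0, 0, 0, 0]
Initial: VV[3]=[0, 0, 0, 0]
Event 1: LOCAL 0: VV[0][0]++ -> VV[0]=[1, 0, 0, 0]
Event 2: SEND 0->2: VV[0][0]++ -> VV[0]=[2, 0, 0, 0], msg_vec=[2, 0, 0, 0]; VV[2]=max(VV[2],msg_vec) then VV[2][2]++ -> VV[2]=[2, 0, 1, 0]
Event 3: SEND 3->1: VV[3][3]++ -> VV[3]=[0, 0, 0, 1], msg_vec=[0, 0, 0, 1]; VV[1]=max(VV[1],msg_vec) then VV[1][1]++ -> VV[1]=[0, 1, 0, 1]
Event 4: SEND 2->0: VV[2][2]++ -> VV[2]=[2, 0, 2, 0], msg_vec=[2, 0, 2, 0]; VV[0]=max(VV[0],msg_vec) then VV[0][0]++ -> VV[0]=[3, 0, 2, 0]
Event 5: SEND 2->3: VV[2][2]++ -> VV[2]=[2, 0, 3, 0], msg_vec=[2, 0, 3, 0]; VV[3]=max(VV[3],msg_vec) then VV[3][3]++ -> VV[3]=[2, 0, 3, 2]
Event 6: LOCAL 0: VV[0][0]++ -> VV[0]=[4, 0, 2, 0]
Event 7: SEND 0->2: VV[0][0]++ -> VV[0]=[5, 0, 2, 0], msg_vec=[5, 0, 2, 0]; VV[2]=max(VV[2],msg_vec) then VV[2][2]++ -> VV[2]=[5, 0, 4, 0]
Event 8: SEND 1->0: VV[1][1]++ -> VV[1]=[0, 2, 0, 1], msg_vec=[0, 2, 0, 1]; VV[0]=max(VV[0],msg_vec) then VV[0][0]++ -> VV[0]=[6, 2, 2, 1]
Event 9: LOCAL 2: VV[2][2]++ -> VV[2]=[5, 0, 5, 0]
Event 4 stamp: [2, 0, 2, 0]
Event 8 stamp: [0, 2, 0, 1]
[2, 0, 2, 0] <= [0, 2, 0, 1]? False. Equal? False. Happens-before: False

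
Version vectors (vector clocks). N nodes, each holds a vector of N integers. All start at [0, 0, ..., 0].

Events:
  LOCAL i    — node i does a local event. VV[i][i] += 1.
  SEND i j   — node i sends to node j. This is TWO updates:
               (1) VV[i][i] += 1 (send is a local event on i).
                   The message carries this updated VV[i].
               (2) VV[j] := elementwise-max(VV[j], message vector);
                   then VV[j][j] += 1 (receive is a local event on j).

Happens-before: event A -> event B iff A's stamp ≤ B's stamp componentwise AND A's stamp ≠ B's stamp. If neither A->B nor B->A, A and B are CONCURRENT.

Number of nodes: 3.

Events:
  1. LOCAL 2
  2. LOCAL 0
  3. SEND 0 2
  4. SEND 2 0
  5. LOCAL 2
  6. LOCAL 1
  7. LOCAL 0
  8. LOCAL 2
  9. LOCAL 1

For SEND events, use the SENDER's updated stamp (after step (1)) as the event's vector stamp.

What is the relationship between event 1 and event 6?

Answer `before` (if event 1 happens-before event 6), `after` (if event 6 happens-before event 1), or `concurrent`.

Answer: concurrent

Derivation:
Initial: VV[0]=[0, 0, 0]
Initial: VV[1]=[0, 0, 0]
Initial: VV[2]=[0, 0, 0]
Event 1: LOCAL 2: VV[2][2]++ -> VV[2]=[0, 0, 1]
Event 2: LOCAL 0: VV[0][0]++ -> VV[0]=[1, 0, 0]
Event 3: SEND 0->2: VV[0][0]++ -> VV[0]=[2, 0, 0], msg_vec=[2, 0, 0]; VV[2]=max(VV[2],msg_vec) then VV[2][2]++ -> VV[2]=[2, 0, 2]
Event 4: SEND 2->0: VV[2][2]++ -> VV[2]=[2, 0, 3], msg_vec=[2, 0, 3]; VV[0]=max(VV[0],msg_vec) then VV[0][0]++ -> VV[0]=[3, 0, 3]
Event 5: LOCAL 2: VV[2][2]++ -> VV[2]=[2, 0, 4]
Event 6: LOCAL 1: VV[1][1]++ -> VV[1]=[0, 1, 0]
Event 7: LOCAL 0: VV[0][0]++ -> VV[0]=[4, 0, 3]
Event 8: LOCAL 2: VV[2][2]++ -> VV[2]=[2, 0, 5]
Event 9: LOCAL 1: VV[1][1]++ -> VV[1]=[0, 2, 0]
Event 1 stamp: [0, 0, 1]
Event 6 stamp: [0, 1, 0]
[0, 0, 1] <= [0, 1, 0]? False
[0, 1, 0] <= [0, 0, 1]? False
Relation: concurrent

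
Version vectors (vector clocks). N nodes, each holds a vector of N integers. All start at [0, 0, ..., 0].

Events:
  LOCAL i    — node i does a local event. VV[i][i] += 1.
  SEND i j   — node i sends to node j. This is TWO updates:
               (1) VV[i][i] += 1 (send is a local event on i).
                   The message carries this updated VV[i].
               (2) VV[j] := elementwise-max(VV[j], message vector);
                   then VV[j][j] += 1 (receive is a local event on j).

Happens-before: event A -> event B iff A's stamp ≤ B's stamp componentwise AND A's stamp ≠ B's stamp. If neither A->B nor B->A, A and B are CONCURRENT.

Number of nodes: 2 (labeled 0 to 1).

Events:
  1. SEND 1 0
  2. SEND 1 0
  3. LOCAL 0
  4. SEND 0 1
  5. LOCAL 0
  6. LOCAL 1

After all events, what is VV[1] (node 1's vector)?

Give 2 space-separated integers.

Answer: 4 4

Derivation:
Initial: VV[0]=[0, 0]
Initial: VV[1]=[0, 0]
Event 1: SEND 1->0: VV[1][1]++ -> VV[1]=[0, 1], msg_vec=[0, 1]; VV[0]=max(VV[0],msg_vec) then VV[0][0]++ -> VV[0]=[1, 1]
Event 2: SEND 1->0: VV[1][1]++ -> VV[1]=[0, 2], msg_vec=[0, 2]; VV[0]=max(VV[0],msg_vec) then VV[0][0]++ -> VV[0]=[2, 2]
Event 3: LOCAL 0: VV[0][0]++ -> VV[0]=[3, 2]
Event 4: SEND 0->1: VV[0][0]++ -> VV[0]=[4, 2], msg_vec=[4, 2]; VV[1]=max(VV[1],msg_vec) then VV[1][1]++ -> VV[1]=[4, 3]
Event 5: LOCAL 0: VV[0][0]++ -> VV[0]=[5, 2]
Event 6: LOCAL 1: VV[1][1]++ -> VV[1]=[4, 4]
Final vectors: VV[0]=[5, 2]; VV[1]=[4, 4]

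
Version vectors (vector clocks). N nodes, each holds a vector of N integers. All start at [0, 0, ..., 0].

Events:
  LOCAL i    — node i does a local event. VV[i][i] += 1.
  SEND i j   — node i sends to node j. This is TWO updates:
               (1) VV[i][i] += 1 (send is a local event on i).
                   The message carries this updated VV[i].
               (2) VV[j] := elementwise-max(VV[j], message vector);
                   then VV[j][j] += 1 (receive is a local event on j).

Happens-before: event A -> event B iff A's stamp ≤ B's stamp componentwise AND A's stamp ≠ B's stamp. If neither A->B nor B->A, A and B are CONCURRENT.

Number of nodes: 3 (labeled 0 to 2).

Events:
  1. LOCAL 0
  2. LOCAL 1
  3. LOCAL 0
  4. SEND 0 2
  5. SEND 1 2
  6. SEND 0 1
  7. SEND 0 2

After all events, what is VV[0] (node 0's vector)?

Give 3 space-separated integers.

Initial: VV[0]=[0, 0, 0]
Initial: VV[1]=[0, 0, 0]
Initial: VV[2]=[0, 0, 0]
Event 1: LOCAL 0: VV[0][0]++ -> VV[0]=[1, 0, 0]
Event 2: LOCAL 1: VV[1][1]++ -> VV[1]=[0, 1, 0]
Event 3: LOCAL 0: VV[0][0]++ -> VV[0]=[2, 0, 0]
Event 4: SEND 0->2: VV[0][0]++ -> VV[0]=[3, 0, 0], msg_vec=[3, 0, 0]; VV[2]=max(VV[2],msg_vec) then VV[2][2]++ -> VV[2]=[3, 0, 1]
Event 5: SEND 1->2: VV[1][1]++ -> VV[1]=[0, 2, 0], msg_vec=[0, 2, 0]; VV[2]=max(VV[2],msg_vec) then VV[2][2]++ -> VV[2]=[3, 2, 2]
Event 6: SEND 0->1: VV[0][0]++ -> VV[0]=[4, 0, 0], msg_vec=[4, 0, 0]; VV[1]=max(VV[1],msg_vec) then VV[1][1]++ -> VV[1]=[4, 3, 0]
Event 7: SEND 0->2: VV[0][0]++ -> VV[0]=[5, 0, 0], msg_vec=[5, 0, 0]; VV[2]=max(VV[2],msg_vec) then VV[2][2]++ -> VV[2]=[5, 2, 3]
Final vectors: VV[0]=[5, 0, 0]; VV[1]=[4, 3, 0]; VV[2]=[5, 2, 3]

Answer: 5 0 0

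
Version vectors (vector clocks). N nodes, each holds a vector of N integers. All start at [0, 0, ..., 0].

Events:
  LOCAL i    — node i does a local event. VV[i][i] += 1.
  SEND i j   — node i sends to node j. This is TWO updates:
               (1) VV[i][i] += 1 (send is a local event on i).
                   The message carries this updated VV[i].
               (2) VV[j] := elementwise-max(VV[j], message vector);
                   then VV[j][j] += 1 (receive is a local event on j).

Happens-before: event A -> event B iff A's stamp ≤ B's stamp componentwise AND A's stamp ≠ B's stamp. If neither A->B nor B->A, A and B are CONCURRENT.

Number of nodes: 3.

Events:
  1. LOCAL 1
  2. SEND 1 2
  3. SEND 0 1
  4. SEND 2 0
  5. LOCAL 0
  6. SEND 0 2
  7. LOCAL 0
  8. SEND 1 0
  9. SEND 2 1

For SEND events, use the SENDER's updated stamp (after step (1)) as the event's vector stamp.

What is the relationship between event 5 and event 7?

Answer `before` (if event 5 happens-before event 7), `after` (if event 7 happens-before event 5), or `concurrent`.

Answer: before

Derivation:
Initial: VV[0]=[0, 0, 0]
Initial: VV[1]=[0, 0, 0]
Initial: VV[2]=[0, 0, 0]
Event 1: LOCAL 1: VV[1][1]++ -> VV[1]=[0, 1, 0]
Event 2: SEND 1->2: VV[1][1]++ -> VV[1]=[0, 2, 0], msg_vec=[0, 2, 0]; VV[2]=max(VV[2],msg_vec) then VV[2][2]++ -> VV[2]=[0, 2, 1]
Event 3: SEND 0->1: VV[0][0]++ -> VV[0]=[1, 0, 0], msg_vec=[1, 0, 0]; VV[1]=max(VV[1],msg_vec) then VV[1][1]++ -> VV[1]=[1, 3, 0]
Event 4: SEND 2->0: VV[2][2]++ -> VV[2]=[0, 2, 2], msg_vec=[0, 2, 2]; VV[0]=max(VV[0],msg_vec) then VV[0][0]++ -> VV[0]=[2, 2, 2]
Event 5: LOCAL 0: VV[0][0]++ -> VV[0]=[3, 2, 2]
Event 6: SEND 0->2: VV[0][0]++ -> VV[0]=[4, 2, 2], msg_vec=[4, 2, 2]; VV[2]=max(VV[2],msg_vec) then VV[2][2]++ -> VV[2]=[4, 2, 3]
Event 7: LOCAL 0: VV[0][0]++ -> VV[0]=[5, 2, 2]
Event 8: SEND 1->0: VV[1][1]++ -> VV[1]=[1, 4, 0], msg_vec=[1, 4, 0]; VV[0]=max(VV[0],msg_vec) then VV[0][0]++ -> VV[0]=[6, 4, 2]
Event 9: SEND 2->1: VV[2][2]++ -> VV[2]=[4, 2, 4], msg_vec=[4, 2, 4]; VV[1]=max(VV[1],msg_vec) then VV[1][1]++ -> VV[1]=[4, 5, 4]
Event 5 stamp: [3, 2, 2]
Event 7 stamp: [5, 2, 2]
[3, 2, 2] <= [5, 2, 2]? True
[5, 2, 2] <= [3, 2, 2]? False
Relation: before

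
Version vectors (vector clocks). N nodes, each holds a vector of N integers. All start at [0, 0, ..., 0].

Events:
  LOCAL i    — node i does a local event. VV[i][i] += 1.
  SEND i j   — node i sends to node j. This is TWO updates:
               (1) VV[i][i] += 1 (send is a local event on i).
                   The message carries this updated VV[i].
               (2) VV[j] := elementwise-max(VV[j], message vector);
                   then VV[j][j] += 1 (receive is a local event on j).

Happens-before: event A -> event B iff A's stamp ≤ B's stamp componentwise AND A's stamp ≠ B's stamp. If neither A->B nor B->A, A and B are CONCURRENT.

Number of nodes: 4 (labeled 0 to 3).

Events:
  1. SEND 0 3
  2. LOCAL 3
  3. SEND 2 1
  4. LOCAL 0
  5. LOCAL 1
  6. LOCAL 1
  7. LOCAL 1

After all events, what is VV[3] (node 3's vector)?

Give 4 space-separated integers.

Initial: VV[0]=[0, 0, 0, 0]
Initial: VV[1]=[0, 0, 0, 0]
Initial: VV[2]=[0, 0, 0, 0]
Initial: VV[3]=[0, 0, 0, 0]
Event 1: SEND 0->3: VV[0][0]++ -> VV[0]=[1, 0, 0, 0], msg_vec=[1, 0, 0, 0]; VV[3]=max(VV[3],msg_vec) then VV[3][3]++ -> VV[3]=[1, 0, 0, 1]
Event 2: LOCAL 3: VV[3][3]++ -> VV[3]=[1, 0, 0, 2]
Event 3: SEND 2->1: VV[2][2]++ -> VV[2]=[0, 0, 1, 0], msg_vec=[0, 0, 1, 0]; VV[1]=max(VV[1],msg_vec) then VV[1][1]++ -> VV[1]=[0, 1, 1, 0]
Event 4: LOCAL 0: VV[0][0]++ -> VV[0]=[2, 0, 0, 0]
Event 5: LOCAL 1: VV[1][1]++ -> VV[1]=[0, 2, 1, 0]
Event 6: LOCAL 1: VV[1][1]++ -> VV[1]=[0, 3, 1, 0]
Event 7: LOCAL 1: VV[1][1]++ -> VV[1]=[0, 4, 1, 0]
Final vectors: VV[0]=[2, 0, 0, 0]; VV[1]=[0, 4, 1, 0]; VV[2]=[0, 0, 1, 0]; VV[3]=[1, 0, 0, 2]

Answer: 1 0 0 2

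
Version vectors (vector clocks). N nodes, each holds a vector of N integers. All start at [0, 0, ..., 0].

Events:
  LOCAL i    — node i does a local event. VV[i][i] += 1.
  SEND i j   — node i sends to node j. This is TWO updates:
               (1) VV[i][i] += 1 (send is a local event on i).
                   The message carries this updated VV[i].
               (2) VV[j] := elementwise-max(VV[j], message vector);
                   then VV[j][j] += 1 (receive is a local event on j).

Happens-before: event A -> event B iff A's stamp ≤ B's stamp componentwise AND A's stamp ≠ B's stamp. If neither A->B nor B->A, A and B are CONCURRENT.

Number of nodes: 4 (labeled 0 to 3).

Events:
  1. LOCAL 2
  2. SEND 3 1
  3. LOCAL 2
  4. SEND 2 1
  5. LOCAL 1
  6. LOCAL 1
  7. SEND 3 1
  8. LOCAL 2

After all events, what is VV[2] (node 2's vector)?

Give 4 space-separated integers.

Answer: 0 0 4 0

Derivation:
Initial: VV[0]=[0, 0, 0, 0]
Initial: VV[1]=[0, 0, 0, 0]
Initial: VV[2]=[0, 0, 0, 0]
Initial: VV[3]=[0, 0, 0, 0]
Event 1: LOCAL 2: VV[2][2]++ -> VV[2]=[0, 0, 1, 0]
Event 2: SEND 3->1: VV[3][3]++ -> VV[3]=[0, 0, 0, 1], msg_vec=[0, 0, 0, 1]; VV[1]=max(VV[1],msg_vec) then VV[1][1]++ -> VV[1]=[0, 1, 0, 1]
Event 3: LOCAL 2: VV[2][2]++ -> VV[2]=[0, 0, 2, 0]
Event 4: SEND 2->1: VV[2][2]++ -> VV[2]=[0, 0, 3, 0], msg_vec=[0, 0, 3, 0]; VV[1]=max(VV[1],msg_vec) then VV[1][1]++ -> VV[1]=[0, 2, 3, 1]
Event 5: LOCAL 1: VV[1][1]++ -> VV[1]=[0, 3, 3, 1]
Event 6: LOCAL 1: VV[1][1]++ -> VV[1]=[0, 4, 3, 1]
Event 7: SEND 3->1: VV[3][3]++ -> VV[3]=[0, 0, 0, 2], msg_vec=[0, 0, 0, 2]; VV[1]=max(VV[1],msg_vec) then VV[1][1]++ -> VV[1]=[0, 5, 3, 2]
Event 8: LOCAL 2: VV[2][2]++ -> VV[2]=[0, 0, 4, 0]
Final vectors: VV[0]=[0, 0, 0, 0]; VV[1]=[0, 5, 3, 2]; VV[2]=[0, 0, 4, 0]; VV[3]=[0, 0, 0, 2]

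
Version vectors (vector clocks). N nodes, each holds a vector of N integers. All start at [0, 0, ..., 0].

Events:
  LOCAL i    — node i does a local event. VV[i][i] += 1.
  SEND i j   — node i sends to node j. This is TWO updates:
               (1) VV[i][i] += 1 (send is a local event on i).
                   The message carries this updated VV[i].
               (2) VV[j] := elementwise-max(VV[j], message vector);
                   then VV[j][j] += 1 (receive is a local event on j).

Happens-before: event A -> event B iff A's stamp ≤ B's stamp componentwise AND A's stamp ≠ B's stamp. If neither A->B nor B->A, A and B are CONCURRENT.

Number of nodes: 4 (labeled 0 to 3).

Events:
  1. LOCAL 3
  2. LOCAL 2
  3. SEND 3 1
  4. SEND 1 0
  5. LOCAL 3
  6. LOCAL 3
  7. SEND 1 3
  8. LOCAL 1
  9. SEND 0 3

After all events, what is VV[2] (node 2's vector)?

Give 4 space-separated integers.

Answer: 0 0 1 0

Derivation:
Initial: VV[0]=[0, 0, 0, 0]
Initial: VV[1]=[0, 0, 0, 0]
Initial: VV[2]=[0, 0, 0, 0]
Initial: VV[3]=[0, 0, 0, 0]
Event 1: LOCAL 3: VV[3][3]++ -> VV[3]=[0, 0, 0, 1]
Event 2: LOCAL 2: VV[2][2]++ -> VV[2]=[0, 0, 1, 0]
Event 3: SEND 3->1: VV[3][3]++ -> VV[3]=[0, 0, 0, 2], msg_vec=[0, 0, 0, 2]; VV[1]=max(VV[1],msg_vec) then VV[1][1]++ -> VV[1]=[0, 1, 0, 2]
Event 4: SEND 1->0: VV[1][1]++ -> VV[1]=[0, 2, 0, 2], msg_vec=[0, 2, 0, 2]; VV[0]=max(VV[0],msg_vec) then VV[0][0]++ -> VV[0]=[1, 2, 0, 2]
Event 5: LOCAL 3: VV[3][3]++ -> VV[3]=[0, 0, 0, 3]
Event 6: LOCAL 3: VV[3][3]++ -> VV[3]=[0, 0, 0, 4]
Event 7: SEND 1->3: VV[1][1]++ -> VV[1]=[0, 3, 0, 2], msg_vec=[0, 3, 0, 2]; VV[3]=max(VV[3],msg_vec) then VV[3][3]++ -> VV[3]=[0, 3, 0, 5]
Event 8: LOCAL 1: VV[1][1]++ -> VV[1]=[0, 4, 0, 2]
Event 9: SEND 0->3: VV[0][0]++ -> VV[0]=[2, 2, 0, 2], msg_vec=[2, 2, 0, 2]; VV[3]=max(VV[3],msg_vec) then VV[3][3]++ -> VV[3]=[2, 3, 0, 6]
Final vectors: VV[0]=[2, 2, 0, 2]; VV[1]=[0, 4, 0, 2]; VV[2]=[0, 0, 1, 0]; VV[3]=[2, 3, 0, 6]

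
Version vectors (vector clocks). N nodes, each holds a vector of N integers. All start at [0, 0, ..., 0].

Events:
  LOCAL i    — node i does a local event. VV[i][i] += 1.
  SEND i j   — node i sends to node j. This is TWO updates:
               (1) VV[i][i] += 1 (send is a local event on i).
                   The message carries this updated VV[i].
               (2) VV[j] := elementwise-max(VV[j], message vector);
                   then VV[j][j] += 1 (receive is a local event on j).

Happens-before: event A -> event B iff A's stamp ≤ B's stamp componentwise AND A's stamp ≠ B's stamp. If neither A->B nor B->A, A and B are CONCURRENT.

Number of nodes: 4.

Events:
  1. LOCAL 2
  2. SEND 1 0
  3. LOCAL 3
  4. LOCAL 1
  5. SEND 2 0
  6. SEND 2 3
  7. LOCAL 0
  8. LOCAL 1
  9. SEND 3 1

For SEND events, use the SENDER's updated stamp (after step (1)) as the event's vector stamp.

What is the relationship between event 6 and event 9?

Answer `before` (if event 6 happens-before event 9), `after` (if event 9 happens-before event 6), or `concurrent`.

Answer: before

Derivation:
Initial: VV[0]=[0, 0, 0, 0]
Initial: VV[1]=[0, 0, 0, 0]
Initial: VV[2]=[0, 0, 0, 0]
Initial: VV[3]=[0, 0, 0, 0]
Event 1: LOCAL 2: VV[2][2]++ -> VV[2]=[0, 0, 1, 0]
Event 2: SEND 1->0: VV[1][1]++ -> VV[1]=[0, 1, 0, 0], msg_vec=[0, 1, 0, 0]; VV[0]=max(VV[0],msg_vec) then VV[0][0]++ -> VV[0]=[1, 1, 0, 0]
Event 3: LOCAL 3: VV[3][3]++ -> VV[3]=[0, 0, 0, 1]
Event 4: LOCAL 1: VV[1][1]++ -> VV[1]=[0, 2, 0, 0]
Event 5: SEND 2->0: VV[2][2]++ -> VV[2]=[0, 0, 2, 0], msg_vec=[0, 0, 2, 0]; VV[0]=max(VV[0],msg_vec) then VV[0][0]++ -> VV[0]=[2, 1, 2, 0]
Event 6: SEND 2->3: VV[2][2]++ -> VV[2]=[0, 0, 3, 0], msg_vec=[0, 0, 3, 0]; VV[3]=max(VV[3],msg_vec) then VV[3][3]++ -> VV[3]=[0, 0, 3, 2]
Event 7: LOCAL 0: VV[0][0]++ -> VV[0]=[3, 1, 2, 0]
Event 8: LOCAL 1: VV[1][1]++ -> VV[1]=[0, 3, 0, 0]
Event 9: SEND 3->1: VV[3][3]++ -> VV[3]=[0, 0, 3, 3], msg_vec=[0, 0, 3, 3]; VV[1]=max(VV[1],msg_vec) then VV[1][1]++ -> VV[1]=[0, 4, 3, 3]
Event 6 stamp: [0, 0, 3, 0]
Event 9 stamp: [0, 0, 3, 3]
[0, 0, 3, 0] <= [0, 0, 3, 3]? True
[0, 0, 3, 3] <= [0, 0, 3, 0]? False
Relation: before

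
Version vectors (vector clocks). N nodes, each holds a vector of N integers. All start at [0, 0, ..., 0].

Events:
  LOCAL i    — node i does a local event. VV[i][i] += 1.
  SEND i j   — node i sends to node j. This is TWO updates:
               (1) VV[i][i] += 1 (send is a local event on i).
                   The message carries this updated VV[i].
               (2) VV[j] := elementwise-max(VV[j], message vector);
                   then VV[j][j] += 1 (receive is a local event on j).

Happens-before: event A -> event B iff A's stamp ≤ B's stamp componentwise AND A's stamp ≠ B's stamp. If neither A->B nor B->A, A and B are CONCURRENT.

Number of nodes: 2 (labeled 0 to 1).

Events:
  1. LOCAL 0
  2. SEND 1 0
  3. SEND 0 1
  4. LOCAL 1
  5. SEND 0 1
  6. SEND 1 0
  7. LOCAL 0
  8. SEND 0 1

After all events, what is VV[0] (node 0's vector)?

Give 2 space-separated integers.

Initial: VV[0]=[0, 0]
Initial: VV[1]=[0, 0]
Event 1: LOCAL 0: VV[0][0]++ -> VV[0]=[1, 0]
Event 2: SEND 1->0: VV[1][1]++ -> VV[1]=[0, 1], msg_vec=[0, 1]; VV[0]=max(VV[0],msg_vec) then VV[0][0]++ -> VV[0]=[2, 1]
Event 3: SEND 0->1: VV[0][0]++ -> VV[0]=[3, 1], msg_vec=[3, 1]; VV[1]=max(VV[1],msg_vec) then VV[1][1]++ -> VV[1]=[3, 2]
Event 4: LOCAL 1: VV[1][1]++ -> VV[1]=[3, 3]
Event 5: SEND 0->1: VV[0][0]++ -> VV[0]=[4, 1], msg_vec=[4, 1]; VV[1]=max(VV[1],msg_vec) then VV[1][1]++ -> VV[1]=[4, 4]
Event 6: SEND 1->0: VV[1][1]++ -> VV[1]=[4, 5], msg_vec=[4, 5]; VV[0]=max(VV[0],msg_vec) then VV[0][0]++ -> VV[0]=[5, 5]
Event 7: LOCAL 0: VV[0][0]++ -> VV[0]=[6, 5]
Event 8: SEND 0->1: VV[0][0]++ -> VV[0]=[7, 5], msg_vec=[7, 5]; VV[1]=max(VV[1],msg_vec) then VV[1][1]++ -> VV[1]=[7, 6]
Final vectors: VV[0]=[7, 5]; VV[1]=[7, 6]

Answer: 7 5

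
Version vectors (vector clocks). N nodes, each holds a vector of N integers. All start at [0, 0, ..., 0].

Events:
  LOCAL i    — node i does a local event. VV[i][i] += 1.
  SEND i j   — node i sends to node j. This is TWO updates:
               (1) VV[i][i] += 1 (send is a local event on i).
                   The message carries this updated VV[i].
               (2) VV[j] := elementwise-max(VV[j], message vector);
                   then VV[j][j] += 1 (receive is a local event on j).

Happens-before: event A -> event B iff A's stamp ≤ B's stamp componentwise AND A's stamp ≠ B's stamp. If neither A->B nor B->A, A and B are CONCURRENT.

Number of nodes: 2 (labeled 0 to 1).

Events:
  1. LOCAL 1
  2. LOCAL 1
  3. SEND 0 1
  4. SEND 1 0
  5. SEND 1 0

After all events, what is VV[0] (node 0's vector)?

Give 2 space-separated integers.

Answer: 3 5

Derivation:
Initial: VV[0]=[0, 0]
Initial: VV[1]=[0, 0]
Event 1: LOCAL 1: VV[1][1]++ -> VV[1]=[0, 1]
Event 2: LOCAL 1: VV[1][1]++ -> VV[1]=[0, 2]
Event 3: SEND 0->1: VV[0][0]++ -> VV[0]=[1, 0], msg_vec=[1, 0]; VV[1]=max(VV[1],msg_vec) then VV[1][1]++ -> VV[1]=[1, 3]
Event 4: SEND 1->0: VV[1][1]++ -> VV[1]=[1, 4], msg_vec=[1, 4]; VV[0]=max(VV[0],msg_vec) then VV[0][0]++ -> VV[0]=[2, 4]
Event 5: SEND 1->0: VV[1][1]++ -> VV[1]=[1, 5], msg_vec=[1, 5]; VV[0]=max(VV[0],msg_vec) then VV[0][0]++ -> VV[0]=[3, 5]
Final vectors: VV[0]=[3, 5]; VV[1]=[1, 5]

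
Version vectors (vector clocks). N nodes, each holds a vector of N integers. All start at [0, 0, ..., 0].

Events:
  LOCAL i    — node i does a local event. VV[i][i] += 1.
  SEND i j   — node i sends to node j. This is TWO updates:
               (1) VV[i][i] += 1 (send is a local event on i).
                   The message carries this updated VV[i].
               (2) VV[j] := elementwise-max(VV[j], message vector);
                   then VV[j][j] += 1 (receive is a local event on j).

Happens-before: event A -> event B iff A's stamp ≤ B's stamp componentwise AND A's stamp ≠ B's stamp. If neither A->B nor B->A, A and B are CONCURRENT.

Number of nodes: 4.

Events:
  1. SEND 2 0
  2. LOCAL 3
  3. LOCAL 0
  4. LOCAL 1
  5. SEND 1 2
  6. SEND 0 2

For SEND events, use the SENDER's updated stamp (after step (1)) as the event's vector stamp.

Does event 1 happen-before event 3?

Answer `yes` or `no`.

Answer: yes

Derivation:
Initial: VV[0]=[0, 0, 0, 0]
Initial: VV[1]=[0, 0, 0, 0]
Initial: VV[2]=[0, 0, 0, 0]
Initial: VV[3]=[0, 0, 0, 0]
Event 1: SEND 2->0: VV[2][2]++ -> VV[2]=[0, 0, 1, 0], msg_vec=[0, 0, 1, 0]; VV[0]=max(VV[0],msg_vec) then VV[0][0]++ -> VV[0]=[1, 0, 1, 0]
Event 2: LOCAL 3: VV[3][3]++ -> VV[3]=[0, 0, 0, 1]
Event 3: LOCAL 0: VV[0][0]++ -> VV[0]=[2, 0, 1, 0]
Event 4: LOCAL 1: VV[1][1]++ -> VV[1]=[0, 1, 0, 0]
Event 5: SEND 1->2: VV[1][1]++ -> VV[1]=[0, 2, 0, 0], msg_vec=[0, 2, 0, 0]; VV[2]=max(VV[2],msg_vec) then VV[2][2]++ -> VV[2]=[0, 2, 2, 0]
Event 6: SEND 0->2: VV[0][0]++ -> VV[0]=[3, 0, 1, 0], msg_vec=[3, 0, 1, 0]; VV[2]=max(VV[2],msg_vec) then VV[2][2]++ -> VV[2]=[3, 2, 3, 0]
Event 1 stamp: [0, 0, 1, 0]
Event 3 stamp: [2, 0, 1, 0]
[0, 0, 1, 0] <= [2, 0, 1, 0]? True. Equal? False. Happens-before: True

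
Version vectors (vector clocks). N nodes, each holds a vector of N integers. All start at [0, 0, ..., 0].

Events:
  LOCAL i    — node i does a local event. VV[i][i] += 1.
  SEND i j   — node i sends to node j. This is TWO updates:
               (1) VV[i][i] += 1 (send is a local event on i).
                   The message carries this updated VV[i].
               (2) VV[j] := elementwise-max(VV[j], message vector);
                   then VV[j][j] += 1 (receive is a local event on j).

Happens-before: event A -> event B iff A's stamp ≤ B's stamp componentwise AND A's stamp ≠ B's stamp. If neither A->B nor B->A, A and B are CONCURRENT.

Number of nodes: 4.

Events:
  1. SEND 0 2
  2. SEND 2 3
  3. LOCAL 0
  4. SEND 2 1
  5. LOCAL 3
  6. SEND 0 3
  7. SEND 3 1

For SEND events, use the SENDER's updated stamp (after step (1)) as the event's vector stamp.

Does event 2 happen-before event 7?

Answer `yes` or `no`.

Answer: yes

Derivation:
Initial: VV[0]=[0, 0, 0, 0]
Initial: VV[1]=[0, 0, 0, 0]
Initial: VV[2]=[0, 0, 0, 0]
Initial: VV[3]=[0, 0, 0, 0]
Event 1: SEND 0->2: VV[0][0]++ -> VV[0]=[1, 0, 0, 0], msg_vec=[1, 0, 0, 0]; VV[2]=max(VV[2],msg_vec) then VV[2][2]++ -> VV[2]=[1, 0, 1, 0]
Event 2: SEND 2->3: VV[2][2]++ -> VV[2]=[1, 0, 2, 0], msg_vec=[1, 0, 2, 0]; VV[3]=max(VV[3],msg_vec) then VV[3][3]++ -> VV[3]=[1, 0, 2, 1]
Event 3: LOCAL 0: VV[0][0]++ -> VV[0]=[2, 0, 0, 0]
Event 4: SEND 2->1: VV[2][2]++ -> VV[2]=[1, 0, 3, 0], msg_vec=[1, 0, 3, 0]; VV[1]=max(VV[1],msg_vec) then VV[1][1]++ -> VV[1]=[1, 1, 3, 0]
Event 5: LOCAL 3: VV[3][3]++ -> VV[3]=[1, 0, 2, 2]
Event 6: SEND 0->3: VV[0][0]++ -> VV[0]=[3, 0, 0, 0], msg_vec=[3, 0, 0, 0]; VV[3]=max(VV[3],msg_vec) then VV[3][3]++ -> VV[3]=[3, 0, 2, 3]
Event 7: SEND 3->1: VV[3][3]++ -> VV[3]=[3, 0, 2, 4], msg_vec=[3, 0, 2, 4]; VV[1]=max(VV[1],msg_vec) then VV[1][1]++ -> VV[1]=[3, 2, 3, 4]
Event 2 stamp: [1, 0, 2, 0]
Event 7 stamp: [3, 0, 2, 4]
[1, 0, 2, 0] <= [3, 0, 2, 4]? True. Equal? False. Happens-before: True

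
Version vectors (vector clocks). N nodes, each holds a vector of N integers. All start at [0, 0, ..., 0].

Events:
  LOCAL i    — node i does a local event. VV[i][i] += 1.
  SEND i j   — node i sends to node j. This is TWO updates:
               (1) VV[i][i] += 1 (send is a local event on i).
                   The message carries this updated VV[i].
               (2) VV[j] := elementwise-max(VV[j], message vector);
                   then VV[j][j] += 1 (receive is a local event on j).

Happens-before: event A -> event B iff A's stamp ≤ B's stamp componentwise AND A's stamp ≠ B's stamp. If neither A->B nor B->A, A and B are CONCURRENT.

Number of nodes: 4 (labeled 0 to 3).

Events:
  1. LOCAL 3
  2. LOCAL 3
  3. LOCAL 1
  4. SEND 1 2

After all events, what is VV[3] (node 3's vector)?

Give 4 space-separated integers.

Initial: VV[0]=[0, 0, 0, 0]
Initial: VV[1]=[0, 0, 0, 0]
Initial: VV[2]=[0, 0, 0, 0]
Initial: VV[3]=[0, 0, 0, 0]
Event 1: LOCAL 3: VV[3][3]++ -> VV[3]=[0, 0, 0, 1]
Event 2: LOCAL 3: VV[3][3]++ -> VV[3]=[0, 0, 0, 2]
Event 3: LOCAL 1: VV[1][1]++ -> VV[1]=[0, 1, 0, 0]
Event 4: SEND 1->2: VV[1][1]++ -> VV[1]=[0, 2, 0, 0], msg_vec=[0, 2, 0, 0]; VV[2]=max(VV[2],msg_vec) then VV[2][2]++ -> VV[2]=[0, 2, 1, 0]
Final vectors: VV[0]=[0, 0, 0, 0]; VV[1]=[0, 2, 0, 0]; VV[2]=[0, 2, 1, 0]; VV[3]=[0, 0, 0, 2]

Answer: 0 0 0 2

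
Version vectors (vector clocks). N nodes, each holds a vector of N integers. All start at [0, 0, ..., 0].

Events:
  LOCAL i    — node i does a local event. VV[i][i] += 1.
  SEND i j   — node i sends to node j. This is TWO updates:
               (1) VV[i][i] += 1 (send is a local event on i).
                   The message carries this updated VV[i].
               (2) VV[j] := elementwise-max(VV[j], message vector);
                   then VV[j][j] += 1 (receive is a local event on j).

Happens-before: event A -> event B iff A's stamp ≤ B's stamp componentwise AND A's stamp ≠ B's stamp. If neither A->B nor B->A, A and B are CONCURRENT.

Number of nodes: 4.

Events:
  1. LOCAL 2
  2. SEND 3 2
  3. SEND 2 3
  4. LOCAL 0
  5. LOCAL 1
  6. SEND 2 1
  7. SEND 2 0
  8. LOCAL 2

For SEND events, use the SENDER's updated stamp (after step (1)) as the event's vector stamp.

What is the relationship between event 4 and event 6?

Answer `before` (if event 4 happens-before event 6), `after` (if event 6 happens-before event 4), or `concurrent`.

Answer: concurrent

Derivation:
Initial: VV[0]=[0, 0, 0, 0]
Initial: VV[1]=[0, 0, 0, 0]
Initial: VV[2]=[0, 0, 0, 0]
Initial: VV[3]=[0, 0, 0, 0]
Event 1: LOCAL 2: VV[2][2]++ -> VV[2]=[0, 0, 1, 0]
Event 2: SEND 3->2: VV[3][3]++ -> VV[3]=[0, 0, 0, 1], msg_vec=[0, 0, 0, 1]; VV[2]=max(VV[2],msg_vec) then VV[2][2]++ -> VV[2]=[0, 0, 2, 1]
Event 3: SEND 2->3: VV[2][2]++ -> VV[2]=[0, 0, 3, 1], msg_vec=[0, 0, 3, 1]; VV[3]=max(VV[3],msg_vec) then VV[3][3]++ -> VV[3]=[0, 0, 3, 2]
Event 4: LOCAL 0: VV[0][0]++ -> VV[0]=[1, 0, 0, 0]
Event 5: LOCAL 1: VV[1][1]++ -> VV[1]=[0, 1, 0, 0]
Event 6: SEND 2->1: VV[2][2]++ -> VV[2]=[0, 0, 4, 1], msg_vec=[0, 0, 4, 1]; VV[1]=max(VV[1],msg_vec) then VV[1][1]++ -> VV[1]=[0, 2, 4, 1]
Event 7: SEND 2->0: VV[2][2]++ -> VV[2]=[0, 0, 5, 1], msg_vec=[0, 0, 5, 1]; VV[0]=max(VV[0],msg_vec) then VV[0][0]++ -> VV[0]=[2, 0, 5, 1]
Event 8: LOCAL 2: VV[2][2]++ -> VV[2]=[0, 0, 6, 1]
Event 4 stamp: [1, 0, 0, 0]
Event 6 stamp: [0, 0, 4, 1]
[1, 0, 0, 0] <= [0, 0, 4, 1]? False
[0, 0, 4, 1] <= [1, 0, 0, 0]? False
Relation: concurrent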